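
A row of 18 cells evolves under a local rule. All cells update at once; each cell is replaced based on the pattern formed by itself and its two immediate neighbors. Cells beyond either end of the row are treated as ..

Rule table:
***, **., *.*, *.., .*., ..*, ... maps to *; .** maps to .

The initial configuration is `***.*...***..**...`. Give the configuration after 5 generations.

generation 1: .*******.****.****
generation 2: *.*******.****.***
generation 3: **.*******.****.**
generation 4: .**.*******.****.*
generation 5: *.**.*******.*****

*.**.*******.*****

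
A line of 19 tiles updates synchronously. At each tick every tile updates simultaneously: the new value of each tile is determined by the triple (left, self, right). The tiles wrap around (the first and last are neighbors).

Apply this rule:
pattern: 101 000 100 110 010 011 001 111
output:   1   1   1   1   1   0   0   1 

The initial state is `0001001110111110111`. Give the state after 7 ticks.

1110111101100111011

1101100111011111011
1110110011101111101
1111011001110111110
0111101100111011111
1011110110011101111
1101111011001110111
1110111101100111011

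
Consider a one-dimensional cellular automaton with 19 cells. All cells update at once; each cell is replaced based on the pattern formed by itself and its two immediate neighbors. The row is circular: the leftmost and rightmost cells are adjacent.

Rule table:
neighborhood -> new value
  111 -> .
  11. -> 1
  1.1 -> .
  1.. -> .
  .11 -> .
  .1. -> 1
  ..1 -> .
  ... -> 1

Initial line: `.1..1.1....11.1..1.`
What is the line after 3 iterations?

.1..1.1..1..1.1..1.

.1..1.1.11..1.1..1.
.1..1.1..1..1.1..1.
.1..1.1..1..1.1..1.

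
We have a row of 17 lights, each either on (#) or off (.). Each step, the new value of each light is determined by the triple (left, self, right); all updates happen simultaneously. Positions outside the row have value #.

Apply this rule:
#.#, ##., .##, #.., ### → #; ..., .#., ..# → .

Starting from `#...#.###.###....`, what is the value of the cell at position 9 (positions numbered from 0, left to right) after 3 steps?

#

##...#########...
###..##########..
####.###########.
position 9 holds #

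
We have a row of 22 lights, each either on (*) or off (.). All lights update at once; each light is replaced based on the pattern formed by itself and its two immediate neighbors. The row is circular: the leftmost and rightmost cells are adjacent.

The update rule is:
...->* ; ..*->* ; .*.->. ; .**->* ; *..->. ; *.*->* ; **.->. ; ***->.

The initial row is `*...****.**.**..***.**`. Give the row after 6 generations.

**..***...**..**..**..

..***...**.**..**..**.
***...***.**..**..**..
*...***..**..**..**..*
..***...**..**..**..**
.**...***..**..**..**.
**..***...**..**..**..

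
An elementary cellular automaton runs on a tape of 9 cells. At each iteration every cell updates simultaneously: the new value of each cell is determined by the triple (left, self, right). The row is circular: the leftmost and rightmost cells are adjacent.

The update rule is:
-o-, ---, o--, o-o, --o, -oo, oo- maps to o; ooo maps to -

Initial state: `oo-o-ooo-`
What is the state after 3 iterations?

oooooo-oo

iteration 1: oooooo-oo
iteration 2: -----ooo-
iteration 3: oooooo-oo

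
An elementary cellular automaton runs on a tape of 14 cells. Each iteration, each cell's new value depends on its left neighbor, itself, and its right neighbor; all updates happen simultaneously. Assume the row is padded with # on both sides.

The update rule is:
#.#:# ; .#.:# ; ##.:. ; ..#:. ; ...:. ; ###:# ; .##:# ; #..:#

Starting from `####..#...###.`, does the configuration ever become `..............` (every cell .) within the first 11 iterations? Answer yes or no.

iteration 1: ###.#.##..##.#
iteration 2: ##.####.#.#.##
iteration 3: #.####.#######
iteration 4: .####.########
iteration 5: ####.#########
iteration 6: ###.##########
iteration 7: ##.###########
iteration 8: #.############
iteration 9: .#############
iteration 10: ##############
iteration 11: ##############
iteration 11 is ##############, still not uniform .

no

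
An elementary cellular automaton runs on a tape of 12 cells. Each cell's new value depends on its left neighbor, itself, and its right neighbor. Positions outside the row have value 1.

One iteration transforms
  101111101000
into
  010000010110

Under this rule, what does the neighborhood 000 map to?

At position 10 the neighborhood is 000; the next row has 1 there.

1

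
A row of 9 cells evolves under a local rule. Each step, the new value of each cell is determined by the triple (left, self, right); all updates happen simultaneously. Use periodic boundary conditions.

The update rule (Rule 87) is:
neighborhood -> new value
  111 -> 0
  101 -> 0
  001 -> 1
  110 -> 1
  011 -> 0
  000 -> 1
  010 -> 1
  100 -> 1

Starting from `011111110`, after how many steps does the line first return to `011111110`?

18

100000011
111111100
000000111
111111001
000001110
111110011
000011100
111100111
000111000
111001111
001110000
110011111
011100000
100111111
111000000
001111111
110000001
011111110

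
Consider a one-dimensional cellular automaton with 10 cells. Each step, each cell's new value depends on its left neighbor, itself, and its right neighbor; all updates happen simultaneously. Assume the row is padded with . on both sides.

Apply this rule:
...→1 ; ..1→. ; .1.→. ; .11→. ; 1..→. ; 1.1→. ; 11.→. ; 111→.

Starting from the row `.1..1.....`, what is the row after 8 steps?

step 1: ......1111
step 2: 11111.....
step 3: ......1111  (repeats step 1; period 2)
step 8: 11111.....

11111.....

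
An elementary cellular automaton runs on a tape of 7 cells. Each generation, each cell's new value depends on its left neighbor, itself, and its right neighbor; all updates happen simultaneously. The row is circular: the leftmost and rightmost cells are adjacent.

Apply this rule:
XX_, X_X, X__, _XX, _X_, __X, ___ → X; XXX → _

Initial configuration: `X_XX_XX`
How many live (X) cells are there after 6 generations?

XXXXXX_
X____XX
XXXXXX_  (repeats generation 1; period 2)
generation 6: X____XX
count of X: 3

3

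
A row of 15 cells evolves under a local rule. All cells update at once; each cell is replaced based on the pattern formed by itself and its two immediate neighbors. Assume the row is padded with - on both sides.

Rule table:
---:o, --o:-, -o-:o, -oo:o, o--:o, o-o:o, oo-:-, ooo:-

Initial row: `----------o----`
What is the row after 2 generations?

o--------oo----

generation 1: ooooooooo-ooooo
generation 2: o--------oo----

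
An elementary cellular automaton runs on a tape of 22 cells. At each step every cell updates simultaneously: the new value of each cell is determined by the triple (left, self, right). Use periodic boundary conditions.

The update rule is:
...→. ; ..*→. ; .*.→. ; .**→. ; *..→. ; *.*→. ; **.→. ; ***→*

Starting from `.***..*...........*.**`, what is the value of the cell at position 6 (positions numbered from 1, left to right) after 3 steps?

.

..*...................
......................
......................
position 6 holds .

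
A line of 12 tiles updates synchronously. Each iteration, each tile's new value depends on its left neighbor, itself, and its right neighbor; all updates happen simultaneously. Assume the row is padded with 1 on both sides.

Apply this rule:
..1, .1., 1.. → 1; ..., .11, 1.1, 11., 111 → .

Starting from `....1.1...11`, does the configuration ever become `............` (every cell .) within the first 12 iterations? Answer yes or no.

no

1..11.11.1..
.11......111
...1....1...
1.111..111.1
.....11.....
1...1..1...1
.1.111111.1.
.1........1.
.11......11.
...1....1...  (repeats iteration 3; period 7)
iteration 12: .....11.....
iteration 12 is .....11....., still not uniform .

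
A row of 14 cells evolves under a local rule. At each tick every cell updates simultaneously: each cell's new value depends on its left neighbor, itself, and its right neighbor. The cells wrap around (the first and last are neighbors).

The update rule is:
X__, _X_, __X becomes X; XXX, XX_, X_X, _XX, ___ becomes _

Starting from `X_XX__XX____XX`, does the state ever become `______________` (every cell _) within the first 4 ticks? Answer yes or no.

no

tick 1: ____XX__X__X__
tick 2: ___X__XXXXXXX_
tick 3: __XXXX_______X
tick 4: XX____X_____XX
tick 4 is XX____X_____XX, still not uniform _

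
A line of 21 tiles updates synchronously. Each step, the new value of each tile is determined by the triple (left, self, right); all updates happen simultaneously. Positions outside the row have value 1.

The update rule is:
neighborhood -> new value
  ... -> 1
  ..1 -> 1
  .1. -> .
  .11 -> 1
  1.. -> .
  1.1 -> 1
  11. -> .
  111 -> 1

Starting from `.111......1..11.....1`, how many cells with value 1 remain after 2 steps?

111..11111..11..11111
11..11111..11..111111
count of 1: 15

15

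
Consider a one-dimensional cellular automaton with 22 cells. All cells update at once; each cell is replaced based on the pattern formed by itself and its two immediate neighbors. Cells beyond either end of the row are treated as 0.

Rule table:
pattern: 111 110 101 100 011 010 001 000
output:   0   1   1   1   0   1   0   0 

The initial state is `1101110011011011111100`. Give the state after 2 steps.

step 1: 0110011001101100000110
step 2: 0011001100110110000011

0011001100110110000011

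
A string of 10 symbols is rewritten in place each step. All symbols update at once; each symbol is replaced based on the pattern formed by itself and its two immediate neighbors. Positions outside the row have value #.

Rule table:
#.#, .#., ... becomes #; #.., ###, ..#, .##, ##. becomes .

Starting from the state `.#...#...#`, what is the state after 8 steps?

##.#.#.#..
..######..
..........
.########.
#........#
..######..  (repeats step 2; period 4)
step 8: .########.

.########.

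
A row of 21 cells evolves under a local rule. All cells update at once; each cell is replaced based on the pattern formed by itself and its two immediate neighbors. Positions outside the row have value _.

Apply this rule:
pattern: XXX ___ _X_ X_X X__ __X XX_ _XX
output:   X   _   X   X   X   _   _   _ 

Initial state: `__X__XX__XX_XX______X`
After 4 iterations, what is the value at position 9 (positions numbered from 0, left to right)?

__XX___X___X__X_____X
____X__XX__XX_XX____X
____XX___X___X__X___X
______X__XX__XX_XX__X
position 9 holds X

X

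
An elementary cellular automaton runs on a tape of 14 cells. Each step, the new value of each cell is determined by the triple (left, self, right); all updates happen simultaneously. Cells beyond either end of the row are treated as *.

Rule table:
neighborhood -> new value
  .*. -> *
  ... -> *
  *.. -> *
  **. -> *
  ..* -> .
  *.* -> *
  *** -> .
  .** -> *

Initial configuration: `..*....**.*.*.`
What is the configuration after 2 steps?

*.****.*******
***..***......

***..***......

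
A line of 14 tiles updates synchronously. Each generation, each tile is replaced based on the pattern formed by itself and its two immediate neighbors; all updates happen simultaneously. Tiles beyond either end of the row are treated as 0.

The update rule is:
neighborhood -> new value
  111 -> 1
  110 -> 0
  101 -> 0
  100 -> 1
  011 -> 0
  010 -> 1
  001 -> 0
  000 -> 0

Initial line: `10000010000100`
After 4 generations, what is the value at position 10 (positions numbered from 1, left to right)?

0

generation 1: 11000011000110
generation 2: 00100000100001
generation 3: 00110000110001
generation 4: 00001000001001
position 10 holds 0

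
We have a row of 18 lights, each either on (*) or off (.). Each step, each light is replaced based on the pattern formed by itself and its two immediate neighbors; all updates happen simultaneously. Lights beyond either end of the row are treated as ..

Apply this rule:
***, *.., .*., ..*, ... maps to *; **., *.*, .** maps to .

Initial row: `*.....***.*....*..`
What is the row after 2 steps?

******.*..********
.****..***.******.

.****..***.******.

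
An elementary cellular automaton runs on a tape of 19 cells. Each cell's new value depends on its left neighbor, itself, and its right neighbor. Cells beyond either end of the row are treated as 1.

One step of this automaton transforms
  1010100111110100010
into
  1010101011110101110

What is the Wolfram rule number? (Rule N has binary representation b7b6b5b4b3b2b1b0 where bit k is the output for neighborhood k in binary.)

199

position 8: 111 → 1  (bit 7 = 1)
position 0: 110 → 1  (bit 6 = 1)
position 1: 101 → 0  (bit 5 = 0)
position 5: 100 → 0  (bit 4 = 0)
position 7: 011 → 0  (bit 3 = 0)
position 2: 010 → 1  (bit 2 = 1)
position 6: 001 → 1  (bit 1 = 1)
position 15: 000 → 1  (bit 0 = 1)
bits b7..b0 = 11000111 = 199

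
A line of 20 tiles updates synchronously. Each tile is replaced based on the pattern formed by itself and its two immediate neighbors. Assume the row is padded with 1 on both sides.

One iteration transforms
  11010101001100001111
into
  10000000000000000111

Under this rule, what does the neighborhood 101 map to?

At position 2 the neighborhood is 101; the next row has 0 there.

0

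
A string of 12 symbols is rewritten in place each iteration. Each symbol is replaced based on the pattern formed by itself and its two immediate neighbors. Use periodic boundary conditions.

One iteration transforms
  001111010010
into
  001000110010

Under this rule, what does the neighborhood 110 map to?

0

At position 5 the neighborhood is 110; the next row has 0 there.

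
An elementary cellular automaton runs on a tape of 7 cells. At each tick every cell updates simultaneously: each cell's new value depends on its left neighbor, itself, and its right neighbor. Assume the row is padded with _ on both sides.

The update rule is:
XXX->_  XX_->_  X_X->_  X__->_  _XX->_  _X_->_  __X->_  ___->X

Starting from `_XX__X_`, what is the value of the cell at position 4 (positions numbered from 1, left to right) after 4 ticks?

_______
XXXXXXX
_______  (repeats tick 1; period 2)
tick 4: XXXXXXX
position 4 holds X

X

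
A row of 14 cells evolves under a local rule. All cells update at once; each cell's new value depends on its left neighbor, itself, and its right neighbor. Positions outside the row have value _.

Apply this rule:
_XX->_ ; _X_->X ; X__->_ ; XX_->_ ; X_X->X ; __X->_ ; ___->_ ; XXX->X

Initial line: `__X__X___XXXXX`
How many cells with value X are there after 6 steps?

3

__X__X____XXX_
__X__X_____X__
__X__X_____X__  (fixed point — unchanged through step 6)
count of X: 3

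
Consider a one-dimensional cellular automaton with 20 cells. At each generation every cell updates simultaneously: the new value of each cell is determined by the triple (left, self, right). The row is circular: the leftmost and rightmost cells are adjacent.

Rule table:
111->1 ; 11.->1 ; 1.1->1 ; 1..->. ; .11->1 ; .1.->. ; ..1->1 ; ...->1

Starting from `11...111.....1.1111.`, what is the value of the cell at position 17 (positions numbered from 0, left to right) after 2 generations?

generation 1: 11.11111.1111.111111
generation 2: 11111111111111111111
position 17 holds 1

1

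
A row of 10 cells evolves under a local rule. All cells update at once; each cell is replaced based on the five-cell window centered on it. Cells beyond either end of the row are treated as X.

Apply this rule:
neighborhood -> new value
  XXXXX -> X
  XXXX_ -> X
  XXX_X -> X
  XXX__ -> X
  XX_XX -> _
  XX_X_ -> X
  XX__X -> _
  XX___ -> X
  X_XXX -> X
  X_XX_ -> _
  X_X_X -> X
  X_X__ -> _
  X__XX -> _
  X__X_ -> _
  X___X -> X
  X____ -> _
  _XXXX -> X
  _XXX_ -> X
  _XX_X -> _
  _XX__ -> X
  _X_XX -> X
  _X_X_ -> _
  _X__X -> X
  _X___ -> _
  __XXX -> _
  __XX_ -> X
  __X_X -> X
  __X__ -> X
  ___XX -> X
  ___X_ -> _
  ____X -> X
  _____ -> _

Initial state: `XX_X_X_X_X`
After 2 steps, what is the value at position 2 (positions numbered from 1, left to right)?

X

XXXX_X_XXX
XXXXXXXXXX
position 2 holds X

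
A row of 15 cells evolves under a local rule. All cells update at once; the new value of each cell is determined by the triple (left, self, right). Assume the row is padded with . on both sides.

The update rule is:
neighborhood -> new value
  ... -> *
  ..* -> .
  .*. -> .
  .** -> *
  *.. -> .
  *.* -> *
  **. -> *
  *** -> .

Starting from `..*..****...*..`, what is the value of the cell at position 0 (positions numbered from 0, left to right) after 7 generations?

*....*..*.*...*
..**.....*..*..
*.**.***......*
.*****.*.****..
.*...**.**..*.*
...*.*****...*.
**..**...*.*...
position 0 holds *

*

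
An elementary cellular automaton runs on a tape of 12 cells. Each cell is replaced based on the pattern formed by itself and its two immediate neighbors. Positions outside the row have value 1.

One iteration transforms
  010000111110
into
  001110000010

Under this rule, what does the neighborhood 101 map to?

At position 0 the neighborhood is 101; the next row has 0 there.

0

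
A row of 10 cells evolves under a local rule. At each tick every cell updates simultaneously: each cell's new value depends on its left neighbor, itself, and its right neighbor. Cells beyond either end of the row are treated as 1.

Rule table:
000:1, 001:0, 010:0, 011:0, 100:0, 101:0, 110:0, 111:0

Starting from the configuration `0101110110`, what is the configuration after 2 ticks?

0111111110

tick 1: 0000000000
tick 2: 0111111110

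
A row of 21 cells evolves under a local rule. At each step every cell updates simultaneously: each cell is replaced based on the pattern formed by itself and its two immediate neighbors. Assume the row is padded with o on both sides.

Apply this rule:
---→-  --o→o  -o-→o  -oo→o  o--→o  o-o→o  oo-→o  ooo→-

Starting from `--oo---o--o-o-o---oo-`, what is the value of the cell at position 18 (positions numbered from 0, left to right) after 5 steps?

-

ooooo-oooooooooo-oooo
----ooo--------ooo---
o--oo-oo------oo-oo-o
ooooooooo----oooooooo
--------oo--oo-------
position 18 holds -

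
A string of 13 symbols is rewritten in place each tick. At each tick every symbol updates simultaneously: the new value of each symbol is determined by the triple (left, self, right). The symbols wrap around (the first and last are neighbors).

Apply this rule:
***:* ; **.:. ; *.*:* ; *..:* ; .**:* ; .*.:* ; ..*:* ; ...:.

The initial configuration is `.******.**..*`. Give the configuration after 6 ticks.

******.**.***
*****.**.****
****.**.*****
***.**.******
**.**.*******
*.**.********

*.**.********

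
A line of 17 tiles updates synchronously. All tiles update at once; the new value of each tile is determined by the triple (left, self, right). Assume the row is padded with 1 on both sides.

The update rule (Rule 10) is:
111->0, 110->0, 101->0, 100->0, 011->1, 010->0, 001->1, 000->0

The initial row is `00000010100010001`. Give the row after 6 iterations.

iteration 1: 00000100000100011
iteration 2: 00001000001000110
iteration 3: 00010000010001100
iteration 4: 00100000100011001
iteration 5: 01000001000110011
iteration 6: 00000010001100110

00000010001100110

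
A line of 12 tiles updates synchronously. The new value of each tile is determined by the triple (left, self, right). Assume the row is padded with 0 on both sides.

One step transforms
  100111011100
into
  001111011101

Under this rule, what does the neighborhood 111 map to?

1

At position 4 the neighborhood is 111; the next row has 1 there.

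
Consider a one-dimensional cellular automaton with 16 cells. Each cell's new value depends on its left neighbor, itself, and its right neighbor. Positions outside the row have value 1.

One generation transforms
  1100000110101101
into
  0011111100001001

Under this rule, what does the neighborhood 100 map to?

1

At position 2 the neighborhood is 100; the next row has 1 there.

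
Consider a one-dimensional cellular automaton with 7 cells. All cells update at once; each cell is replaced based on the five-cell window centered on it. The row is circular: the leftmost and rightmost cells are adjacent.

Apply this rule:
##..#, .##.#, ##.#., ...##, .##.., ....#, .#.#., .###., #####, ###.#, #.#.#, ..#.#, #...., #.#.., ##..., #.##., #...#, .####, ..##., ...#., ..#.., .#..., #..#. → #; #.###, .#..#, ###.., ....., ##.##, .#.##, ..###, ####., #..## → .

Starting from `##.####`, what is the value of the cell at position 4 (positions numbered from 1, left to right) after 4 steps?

step 1: .#..###
step 2: ##...##
step 3: ..###.#
step 4: ...####
position 4 holds #

#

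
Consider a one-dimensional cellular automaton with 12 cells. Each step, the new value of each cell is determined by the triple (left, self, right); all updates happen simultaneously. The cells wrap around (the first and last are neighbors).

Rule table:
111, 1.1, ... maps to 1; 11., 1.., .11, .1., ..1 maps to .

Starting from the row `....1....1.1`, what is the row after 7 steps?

...111....1.

.11...11..1.
....1.......
111...111111
11..1..11111
1.......1111
..11111..111
...111....1.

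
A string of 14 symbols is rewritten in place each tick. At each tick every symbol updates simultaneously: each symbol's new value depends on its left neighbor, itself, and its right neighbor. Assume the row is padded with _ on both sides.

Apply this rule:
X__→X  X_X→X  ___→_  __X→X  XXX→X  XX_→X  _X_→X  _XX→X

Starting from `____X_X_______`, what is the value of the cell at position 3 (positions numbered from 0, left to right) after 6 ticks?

___XXXXX______
__XXXXXXX_____
_XXXXXXXXX____
XXXXXXXXXXX___
XXXXXXXXXXXX__
XXXXXXXXXXXXX_
position 3 holds X

X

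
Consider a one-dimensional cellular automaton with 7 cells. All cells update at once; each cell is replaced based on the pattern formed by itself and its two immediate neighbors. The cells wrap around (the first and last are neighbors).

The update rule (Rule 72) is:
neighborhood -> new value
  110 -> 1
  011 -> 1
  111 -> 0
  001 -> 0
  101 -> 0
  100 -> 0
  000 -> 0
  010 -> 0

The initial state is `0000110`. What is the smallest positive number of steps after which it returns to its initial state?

step 1: 0000110

1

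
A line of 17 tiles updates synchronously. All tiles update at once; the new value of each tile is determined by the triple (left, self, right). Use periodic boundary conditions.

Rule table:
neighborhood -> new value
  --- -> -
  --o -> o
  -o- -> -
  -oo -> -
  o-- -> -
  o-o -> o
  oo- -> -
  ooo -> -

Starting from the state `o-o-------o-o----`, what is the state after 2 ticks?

-o-------o-o----o
o-------o-o----o-

o-------o-o----o-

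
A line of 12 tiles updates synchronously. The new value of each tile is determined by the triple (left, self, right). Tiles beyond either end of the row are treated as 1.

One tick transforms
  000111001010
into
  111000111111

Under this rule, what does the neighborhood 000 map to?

At position 1 the neighborhood is 000; the next row has 1 there.

1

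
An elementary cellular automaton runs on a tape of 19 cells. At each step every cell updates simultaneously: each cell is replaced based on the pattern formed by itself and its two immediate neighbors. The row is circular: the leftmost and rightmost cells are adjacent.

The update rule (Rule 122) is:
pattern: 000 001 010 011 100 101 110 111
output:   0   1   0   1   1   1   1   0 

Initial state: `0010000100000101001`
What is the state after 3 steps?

0011111010101011000

1101001010001010110
1110110101010101111
0011111010101011000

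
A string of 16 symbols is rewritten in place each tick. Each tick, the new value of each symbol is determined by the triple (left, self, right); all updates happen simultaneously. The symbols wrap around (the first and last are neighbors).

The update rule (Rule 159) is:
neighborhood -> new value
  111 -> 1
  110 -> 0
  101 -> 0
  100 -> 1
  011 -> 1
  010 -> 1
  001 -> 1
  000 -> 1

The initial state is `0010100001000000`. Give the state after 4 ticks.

1110111111111111
1100111111111111
1011111111111111
0011111111111111

0011111111111111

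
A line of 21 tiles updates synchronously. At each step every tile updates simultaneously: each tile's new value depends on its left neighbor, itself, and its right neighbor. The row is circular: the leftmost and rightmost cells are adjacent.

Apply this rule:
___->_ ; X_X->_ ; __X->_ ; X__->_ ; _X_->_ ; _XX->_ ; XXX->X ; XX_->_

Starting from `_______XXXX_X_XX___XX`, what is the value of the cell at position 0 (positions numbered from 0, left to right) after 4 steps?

_

________XX___________
_____________________
_____________________  (fixed point — unchanged through step 4)
position 0 holds _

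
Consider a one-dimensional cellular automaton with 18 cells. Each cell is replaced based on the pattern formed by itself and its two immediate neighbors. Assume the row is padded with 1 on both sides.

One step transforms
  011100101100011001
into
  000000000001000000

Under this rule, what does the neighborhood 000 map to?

1

At position 11 the neighborhood is 000; the next row has 1 there.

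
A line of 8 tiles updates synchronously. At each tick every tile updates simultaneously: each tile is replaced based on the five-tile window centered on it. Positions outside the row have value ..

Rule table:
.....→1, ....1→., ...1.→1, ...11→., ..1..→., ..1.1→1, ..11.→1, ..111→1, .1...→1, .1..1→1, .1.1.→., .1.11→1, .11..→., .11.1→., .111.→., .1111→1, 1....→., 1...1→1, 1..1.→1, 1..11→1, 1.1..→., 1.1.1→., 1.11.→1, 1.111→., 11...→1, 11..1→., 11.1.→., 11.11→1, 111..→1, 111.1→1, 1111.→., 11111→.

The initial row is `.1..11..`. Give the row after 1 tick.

1.111.1.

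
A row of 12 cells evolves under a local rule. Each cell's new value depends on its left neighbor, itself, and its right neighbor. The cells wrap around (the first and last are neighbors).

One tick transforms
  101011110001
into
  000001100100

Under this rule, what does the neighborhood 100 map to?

0

At position 8 the neighborhood is 100; the next row has 0 there.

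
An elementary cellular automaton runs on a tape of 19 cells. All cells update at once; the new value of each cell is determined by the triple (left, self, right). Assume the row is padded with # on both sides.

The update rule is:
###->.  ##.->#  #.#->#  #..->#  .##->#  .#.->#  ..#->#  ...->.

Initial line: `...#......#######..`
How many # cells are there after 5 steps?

7

#.###....##.....###
###.##..####...##..
..#######..##.#####
###.....#######....
..##...##.....##..#
count of #: 7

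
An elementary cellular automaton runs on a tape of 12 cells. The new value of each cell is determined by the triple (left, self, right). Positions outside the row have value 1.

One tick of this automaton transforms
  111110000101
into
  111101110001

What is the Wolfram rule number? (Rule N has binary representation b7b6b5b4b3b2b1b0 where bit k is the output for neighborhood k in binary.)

position 0: 111 → 1  (bit 7 = 1)
position 4: 110 → 0  (bit 6 = 0)
position 10: 101 → 0  (bit 5 = 0)
position 5: 100 → 1  (bit 4 = 1)
position 11: 011 → 1  (bit 3 = 1)
position 9: 010 → 0  (bit 2 = 0)
position 8: 001 → 0  (bit 1 = 0)
position 6: 000 → 1  (bit 0 = 1)
bits b7..b0 = 10011001 = 153

153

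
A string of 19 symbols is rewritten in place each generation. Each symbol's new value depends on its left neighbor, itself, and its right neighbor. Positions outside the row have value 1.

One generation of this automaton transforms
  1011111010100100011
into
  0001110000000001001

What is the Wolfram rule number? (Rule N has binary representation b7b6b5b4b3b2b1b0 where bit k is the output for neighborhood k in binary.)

position 3: 111 → 1  (bit 7 = 1)
position 0: 110 → 0  (bit 6 = 0)
position 1: 101 → 0  (bit 5 = 0)
position 11: 100 → 0  (bit 4 = 0)
position 2: 011 → 0  (bit 3 = 0)
position 8: 010 → 0  (bit 2 = 0)
position 12: 001 → 0  (bit 1 = 0)
position 15: 000 → 1  (bit 0 = 1)
bits b7..b0 = 10000001 = 129

129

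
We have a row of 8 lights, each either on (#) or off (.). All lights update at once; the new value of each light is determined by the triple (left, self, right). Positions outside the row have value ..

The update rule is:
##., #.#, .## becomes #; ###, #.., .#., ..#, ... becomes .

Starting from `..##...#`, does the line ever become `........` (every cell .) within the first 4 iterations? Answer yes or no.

..##....
..##....  (fixed point — unchanged through iteration 4)
iteration 4 is ..##...., still not uniform .

no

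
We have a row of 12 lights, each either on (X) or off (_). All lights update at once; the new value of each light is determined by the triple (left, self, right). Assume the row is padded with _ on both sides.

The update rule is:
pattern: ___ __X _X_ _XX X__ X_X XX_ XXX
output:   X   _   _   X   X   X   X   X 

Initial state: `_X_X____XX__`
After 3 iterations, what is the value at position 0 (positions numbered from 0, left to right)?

_

__X_XXX_XXXX
X__XXXXXXXXX
_X_XXXXXXXXX
position 0 holds _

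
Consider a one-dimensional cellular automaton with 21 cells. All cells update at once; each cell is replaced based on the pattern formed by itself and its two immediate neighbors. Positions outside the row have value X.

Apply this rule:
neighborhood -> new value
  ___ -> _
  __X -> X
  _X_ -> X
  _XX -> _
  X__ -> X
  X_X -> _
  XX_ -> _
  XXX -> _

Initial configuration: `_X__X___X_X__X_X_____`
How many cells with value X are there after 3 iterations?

4

iteration 1: _XXXXX_XX_XXXX_XX___X
iteration 2: _________________X_X_
iteration 3: X_______________XX_X_
count of X: 4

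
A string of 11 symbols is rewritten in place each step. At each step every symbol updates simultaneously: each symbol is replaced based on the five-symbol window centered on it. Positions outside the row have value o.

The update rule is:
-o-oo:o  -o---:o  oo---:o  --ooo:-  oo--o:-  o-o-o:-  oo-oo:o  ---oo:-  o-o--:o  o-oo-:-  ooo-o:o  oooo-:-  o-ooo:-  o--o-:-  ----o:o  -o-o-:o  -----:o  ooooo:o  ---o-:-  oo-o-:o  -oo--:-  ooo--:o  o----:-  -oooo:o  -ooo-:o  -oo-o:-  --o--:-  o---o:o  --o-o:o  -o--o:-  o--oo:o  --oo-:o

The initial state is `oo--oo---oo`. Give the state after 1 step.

-o-oo-oo--o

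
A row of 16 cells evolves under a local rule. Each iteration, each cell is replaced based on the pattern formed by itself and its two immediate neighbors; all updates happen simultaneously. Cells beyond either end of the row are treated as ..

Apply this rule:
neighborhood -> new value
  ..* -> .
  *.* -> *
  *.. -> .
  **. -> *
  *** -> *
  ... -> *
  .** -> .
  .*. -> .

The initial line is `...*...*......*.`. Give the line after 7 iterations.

**...*...****...
.*.*...*..***.**
..*..*.....***.*
*......***..***.
..****..**...**.
*..***...*.*..*.
....**.*..*.....

....**.*..*.....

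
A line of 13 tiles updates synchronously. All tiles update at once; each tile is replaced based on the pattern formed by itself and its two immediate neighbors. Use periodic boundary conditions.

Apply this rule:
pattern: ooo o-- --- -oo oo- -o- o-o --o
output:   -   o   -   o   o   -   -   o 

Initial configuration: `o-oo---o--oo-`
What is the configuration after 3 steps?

-oo--o-o-oooo

step 1: --ooo-o-oooo-
step 2: -oo-o---o--oo
step 3: -oo--o-o-oooo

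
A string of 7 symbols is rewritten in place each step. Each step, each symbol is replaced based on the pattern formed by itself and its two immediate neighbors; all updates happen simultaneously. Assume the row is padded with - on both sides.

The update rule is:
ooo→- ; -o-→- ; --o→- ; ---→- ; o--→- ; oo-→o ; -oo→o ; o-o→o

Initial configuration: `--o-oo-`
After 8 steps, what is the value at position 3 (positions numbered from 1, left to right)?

-

step 1: ---ooo-
step 2: ---o-o-
step 3: ----o--
step 4: -------
step 5: -------  (fixed point — unchanged through step 8)
position 3 holds -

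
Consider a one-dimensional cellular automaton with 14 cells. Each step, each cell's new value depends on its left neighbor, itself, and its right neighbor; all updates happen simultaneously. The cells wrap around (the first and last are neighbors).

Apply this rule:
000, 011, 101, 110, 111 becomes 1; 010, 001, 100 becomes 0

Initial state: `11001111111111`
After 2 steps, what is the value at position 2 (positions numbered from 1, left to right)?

11001111111111  (fixed point — unchanged through step 2)
position 2 holds 1

1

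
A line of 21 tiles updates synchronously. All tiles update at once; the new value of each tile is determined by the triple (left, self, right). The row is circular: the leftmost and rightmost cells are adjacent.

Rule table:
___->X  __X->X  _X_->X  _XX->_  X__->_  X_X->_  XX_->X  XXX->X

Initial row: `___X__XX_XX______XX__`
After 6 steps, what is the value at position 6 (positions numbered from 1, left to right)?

X

XXXX_X_X__X_XXXXX_X_X
XXXX_X_X_XX__XXXX_X__
_XXX_X_X__X_X_XXX_X_X
__XX_X_X_XX_X__XX_X_X
_X_X_X_X__X_X_X_X_X_X
_X_X_X_X_XX_X_X_X_X_X
position 6 holds X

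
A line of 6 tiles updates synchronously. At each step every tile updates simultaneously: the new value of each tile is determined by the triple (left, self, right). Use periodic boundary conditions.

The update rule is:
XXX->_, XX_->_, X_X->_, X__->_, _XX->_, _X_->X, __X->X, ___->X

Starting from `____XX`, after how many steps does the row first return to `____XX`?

step 1: _XXX__
step 2: X____X
step 3: __XXX_
step 4: XX____
step 5: ___XXX
step 6: _XX___
step 7: X___XX
step 8: __XX__
step 9: XX___X
step 10: ___XX_
step 11: XXX___
step 12: ____XX

12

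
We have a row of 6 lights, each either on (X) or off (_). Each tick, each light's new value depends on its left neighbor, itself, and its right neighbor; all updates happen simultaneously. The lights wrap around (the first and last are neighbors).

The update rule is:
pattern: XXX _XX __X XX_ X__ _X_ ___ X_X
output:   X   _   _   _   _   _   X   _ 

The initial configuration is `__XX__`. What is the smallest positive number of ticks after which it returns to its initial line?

X____X
__XX__

2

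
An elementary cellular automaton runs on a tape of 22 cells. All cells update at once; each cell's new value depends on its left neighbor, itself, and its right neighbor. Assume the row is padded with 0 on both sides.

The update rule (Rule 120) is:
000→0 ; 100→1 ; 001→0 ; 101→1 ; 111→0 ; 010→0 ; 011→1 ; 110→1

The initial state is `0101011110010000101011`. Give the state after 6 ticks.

0000001111001110010101

0010110011001000010111
0001111011100100001101
0001001110110010001110
0000101011111001001011
0000010110001100100111
0000001111001110010101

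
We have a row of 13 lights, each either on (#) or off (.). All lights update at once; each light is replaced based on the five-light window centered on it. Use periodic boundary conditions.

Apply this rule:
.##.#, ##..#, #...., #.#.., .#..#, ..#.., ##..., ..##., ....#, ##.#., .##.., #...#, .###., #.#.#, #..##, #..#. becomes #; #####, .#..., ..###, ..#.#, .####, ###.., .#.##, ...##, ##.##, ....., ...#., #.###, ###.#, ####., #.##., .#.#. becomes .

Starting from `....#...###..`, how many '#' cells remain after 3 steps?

6

..#.#.#..#.##
##..#.###...#
#.##...#.##..
count of #: 6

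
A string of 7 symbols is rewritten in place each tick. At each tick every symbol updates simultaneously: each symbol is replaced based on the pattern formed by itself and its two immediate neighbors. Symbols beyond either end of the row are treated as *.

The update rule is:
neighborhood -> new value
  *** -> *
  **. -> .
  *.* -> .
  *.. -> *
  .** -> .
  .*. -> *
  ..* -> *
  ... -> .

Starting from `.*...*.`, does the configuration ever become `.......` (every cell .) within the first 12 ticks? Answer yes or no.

yes

.**.**.
.......
all cells are . at tick 2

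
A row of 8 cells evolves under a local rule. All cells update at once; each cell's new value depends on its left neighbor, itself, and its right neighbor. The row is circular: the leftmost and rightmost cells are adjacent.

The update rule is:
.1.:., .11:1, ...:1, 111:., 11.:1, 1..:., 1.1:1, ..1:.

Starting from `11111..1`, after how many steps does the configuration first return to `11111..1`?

....1..1
.11.....
.11.1111
11111..1

4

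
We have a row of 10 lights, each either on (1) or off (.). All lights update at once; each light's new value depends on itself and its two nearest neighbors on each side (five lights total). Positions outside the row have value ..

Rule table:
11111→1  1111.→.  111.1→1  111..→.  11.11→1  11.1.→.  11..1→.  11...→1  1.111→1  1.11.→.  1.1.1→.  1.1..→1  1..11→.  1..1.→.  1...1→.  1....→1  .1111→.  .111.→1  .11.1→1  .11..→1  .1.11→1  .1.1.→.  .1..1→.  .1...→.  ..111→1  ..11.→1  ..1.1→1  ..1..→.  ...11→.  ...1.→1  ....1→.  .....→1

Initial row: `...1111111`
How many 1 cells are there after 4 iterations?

3

1..1.111..
...1111.11
1..1..11.1
......11.1
count of 1: 3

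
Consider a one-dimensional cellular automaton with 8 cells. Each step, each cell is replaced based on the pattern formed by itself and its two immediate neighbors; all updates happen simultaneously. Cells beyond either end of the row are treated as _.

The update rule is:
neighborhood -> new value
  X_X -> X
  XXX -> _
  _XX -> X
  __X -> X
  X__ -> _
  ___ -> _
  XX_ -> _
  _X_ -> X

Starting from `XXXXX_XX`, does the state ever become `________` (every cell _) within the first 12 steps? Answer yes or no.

no

step 1: X____XX_
step 2: X___XX__
step 3: X__XX___
step 4: X_XX____
step 5: XXX_____
step 6: X_______
step 7: X_______  (fixed point — unchanged through step 12)
step 12 is X_______, still not uniform _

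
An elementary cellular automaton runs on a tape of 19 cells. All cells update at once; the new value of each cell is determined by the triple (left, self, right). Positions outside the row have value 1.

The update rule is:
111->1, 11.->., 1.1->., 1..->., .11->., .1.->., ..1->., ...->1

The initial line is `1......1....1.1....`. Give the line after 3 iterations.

.1.......11..1..11.

..1111...11.....11.
...11..1....111....
.1.......11..1..11.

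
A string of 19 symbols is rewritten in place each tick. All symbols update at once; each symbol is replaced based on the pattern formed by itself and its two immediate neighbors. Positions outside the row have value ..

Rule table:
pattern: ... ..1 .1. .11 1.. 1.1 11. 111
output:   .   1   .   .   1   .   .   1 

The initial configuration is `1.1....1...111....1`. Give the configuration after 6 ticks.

...1..1.1.1.1.1..1.
..1.11.........11.1
.1....1.......1....
1.1..1.1.....1.1...
...11...1...1...1..
..1..1.1.1.1.1.1.1.

..1..1.1.1.1.1.1.1.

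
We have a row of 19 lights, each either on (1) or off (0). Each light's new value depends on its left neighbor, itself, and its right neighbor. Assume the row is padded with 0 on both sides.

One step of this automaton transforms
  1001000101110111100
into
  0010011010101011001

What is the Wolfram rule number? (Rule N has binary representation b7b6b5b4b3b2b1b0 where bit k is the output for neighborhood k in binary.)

163

position 10: 111 → 1  (bit 7 = 1)
position 11: 110 → 0  (bit 6 = 0)
position 8: 101 → 1  (bit 5 = 1)
position 1: 100 → 0  (bit 4 = 0)
position 9: 011 → 0  (bit 3 = 0)
position 0: 010 → 0  (bit 2 = 0)
position 2: 001 → 1  (bit 1 = 1)
position 5: 000 → 1  (bit 0 = 1)
bits b7..b0 = 10100011 = 163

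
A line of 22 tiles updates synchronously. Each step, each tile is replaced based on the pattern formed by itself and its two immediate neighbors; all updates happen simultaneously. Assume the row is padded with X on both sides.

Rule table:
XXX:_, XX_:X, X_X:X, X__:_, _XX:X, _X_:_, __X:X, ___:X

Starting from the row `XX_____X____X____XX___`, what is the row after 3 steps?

step 1: _X_XXXX__XXX__XXXXX_XX
step 2: X_XX__X_XX_X_XX___XXX_
step 3: XXXX_X_XXXX_XXX_XXX_XX

XXXX_X_XXXX_XXX_XXX_XX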